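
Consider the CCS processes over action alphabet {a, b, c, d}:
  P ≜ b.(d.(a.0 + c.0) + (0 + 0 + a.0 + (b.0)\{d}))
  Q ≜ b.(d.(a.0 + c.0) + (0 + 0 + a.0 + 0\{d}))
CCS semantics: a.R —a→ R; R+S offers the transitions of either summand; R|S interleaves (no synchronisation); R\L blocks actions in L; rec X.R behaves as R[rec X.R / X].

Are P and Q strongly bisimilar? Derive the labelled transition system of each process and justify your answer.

P's transition system — 5 states:
  s0 = b.(d.(a.0 + c.0) + (0 + 0 + a.0 + (b.0)\{d})) ⊢ =b=> s1
  s1 = d.(a.0 + c.0) + (0 + 0 + a.0 + (b.0)\{d}) ⊢ =a=> s2, =b=> s3, =d=> s4
  s2 = 0 ⊢ ·
  s3 = 0\{d} ⊢ ·
  s4 = a.0 + c.0 ⊢ =a=> s2, =c=> s2
Q's transition system — 4 states:
  t0 = b.(d.(a.0 + c.0) + (0 + 0 + a.0 + 0\{d})) ⊢ =b=> t1
  t1 = d.(a.0 + c.0) + (0 + 0 + a.0 + 0\{d}) ⊢ =a=> t2, =d=> t3
  t2 = 0 ⊢ ·
  t3 = a.0 + c.0 ⊢ =a=> t2, =c=> t2
Bisimilarity quotient blocks:
  B0 = {s0}
  B1 = {s1}
  B2 = {s4, t3}
  B3 = {s2, s3, t2}
  B4 = {t0}
  B5 = {t1}
s0 ∈ B0, t0 ∈ B4 → different blocks

P ≁ Q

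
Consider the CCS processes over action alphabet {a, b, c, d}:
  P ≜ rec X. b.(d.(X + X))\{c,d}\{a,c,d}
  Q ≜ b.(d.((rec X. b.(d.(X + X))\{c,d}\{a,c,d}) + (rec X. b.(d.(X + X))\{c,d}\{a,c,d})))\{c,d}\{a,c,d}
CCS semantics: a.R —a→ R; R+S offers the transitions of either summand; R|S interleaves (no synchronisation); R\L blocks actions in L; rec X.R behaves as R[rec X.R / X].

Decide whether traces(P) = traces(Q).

Reachable graph of P (2 states):
  u0 = rec X. b.(d.(X + X))\{c,d}\{a,c,d} | -b-> u1
  u1 = (d.((rec X. b.(d.(X + X))\{c,d}\{a,c,d}) + (rec X. b.(d.(X + X))\{c,d}\{a,c,d})))\{c,d}\{a,c,d} | stopped
Reachable graph of Q (2 states):
  v0 = b.(d.((rec X. b.(d.(X + X))\{c,d}\{a,c,d}) + (rec X. b.(d.(X + X))\{c,d}\{a,c,d})))\{c,d}\{a,c,d} | -b-> v1
  v1 = (d.((rec X. b.(d.(X + X))\{c,d}\{a,c,d}) + (rec X. b.(d.(X + X))\{c,d}\{a,c,d})))\{c,d}\{a,c,d} | stopped
Bisimilarity quotient blocks:
  B0 = {u0, v0}
  B1 = {u1, v1}
u0 ∈ B0, v0 ∈ B0 → same block
Bisimilar ⇒ trace-equivalent.

traces(P) = traces(Q)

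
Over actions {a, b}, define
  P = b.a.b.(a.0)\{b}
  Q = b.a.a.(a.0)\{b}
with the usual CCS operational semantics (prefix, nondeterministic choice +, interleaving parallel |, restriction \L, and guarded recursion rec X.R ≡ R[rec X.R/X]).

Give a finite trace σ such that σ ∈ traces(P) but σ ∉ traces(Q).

bab

Reachable graph of P (5 states):
  m0 = b.a.b.(a.0)\{b} has moves --b--▸ m1
  m1 = a.b.(a.0)\{b} has moves --a--▸ m2
  m2 = b.(a.0)\{b} has moves --b--▸ m3
  m3 = (a.0)\{b} has moves --a--▸ m4
  m4 = 0\{b} has moves (no moves)
Reachable graph of Q (5 states):
  n0 = b.a.a.(a.0)\{b} has moves --b--▸ n1
  n1 = a.a.(a.0)\{b} has moves --a--▸ n2
  n2 = a.(a.0)\{b} has moves --a--▸ n3
  n3 = (a.0)\{b} has moves --a--▸ n4
  n4 = 0\{b} has moves (no moves)
Trace ⟨bab⟩ through P, begin at {m0}:
  [1] b ⇒ {m1}
  [2] a ⇒ {m2}
  [3] b ⇒ {m3}
  ✓ P
Trace ⟨bab⟩ through Q, begin at {n0}:
  [1] b ⇒ {n1}
  [2] a ⇒ {n2}
  [3] b ⇒ no successor for Q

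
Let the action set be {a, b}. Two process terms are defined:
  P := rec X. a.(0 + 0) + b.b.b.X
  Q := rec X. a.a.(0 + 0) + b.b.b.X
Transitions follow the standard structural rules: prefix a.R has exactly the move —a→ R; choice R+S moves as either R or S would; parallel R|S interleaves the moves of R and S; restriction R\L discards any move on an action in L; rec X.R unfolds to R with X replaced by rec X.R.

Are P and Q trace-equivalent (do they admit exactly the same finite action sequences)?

LTS(P): 4 reachable states
  u0 = rec X. a.(0 + 0) + b.b.b.X has moves --a--▸ u1, --b--▸ u2
  u1 = 0 + 0 has moves (no moves)
  u2 = b.b.(rec X. a.(0 + 0) + b.b.b.X) has moves --b--▸ u3
  u3 = b.(rec X. a.(0 + 0) + b.b.b.X) has moves --b--▸ u0
LTS(Q): 5 reachable states
  v0 = rec X. a.a.(0 + 0) + b.b.b.X has moves --a--▸ v1, --b--▸ v2
  v1 = a.(0 + 0) has moves --a--▸ v3
  v2 = b.b.(rec X. a.a.(0 + 0) + b.b.b.X) has moves --b--▸ v4
  v3 = 0 + 0 has moves (no moves)
  v4 = b.(rec X. a.a.(0 + 0) + b.b.b.X) has moves --b--▸ v0
Run σ = ⟨aa⟩ on Q: start {v0}
  [1] a ⇒ {v1}
  [2] a ⇒ {v3}
  — Q admits the full trace.
Run σ = ⟨aa⟩ on P: start {u0}
  [1] a ⇒ {u1}
  [2] a ⇒ no successor for P

traces(P) ≠ traces(Q) — witness ⟨aa⟩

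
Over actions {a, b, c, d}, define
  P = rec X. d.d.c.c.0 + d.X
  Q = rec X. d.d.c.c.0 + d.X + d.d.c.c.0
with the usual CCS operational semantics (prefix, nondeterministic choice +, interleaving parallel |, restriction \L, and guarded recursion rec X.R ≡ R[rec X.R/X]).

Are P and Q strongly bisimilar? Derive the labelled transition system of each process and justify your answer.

P ~ Q

Reachable graph of P (5 states):
  m0 = rec X. d.d.c.c.0 + d.X → —d→ m0, —d→ m1
  m1 = d.c.c.0 → —d→ m2
  m2 = c.c.0 → —c→ m3
  m3 = c.0 → —c→ m4
  m4 = 0 → ∅
Reachable graph of Q (5 states):
  n0 = rec X. d.d.c.c.0 + d.X + d.d.c.c.0 → —d→ n0, —d→ n1
  n1 = d.c.c.0 → —d→ n2
  n2 = c.c.0 → —c→ n3
  n3 = c.0 → —c→ n4
  n4 = 0 → ∅
Coarsest stable partition (strong bisimilarity classes):
  B0 = {m0, n0}
  B1 = {m1, n1}
  B2 = {m2, n2}
  B3 = {m3, n3}
  B4 = {m4, n4}
m0 ∈ B0, n0 ∈ B0 → same block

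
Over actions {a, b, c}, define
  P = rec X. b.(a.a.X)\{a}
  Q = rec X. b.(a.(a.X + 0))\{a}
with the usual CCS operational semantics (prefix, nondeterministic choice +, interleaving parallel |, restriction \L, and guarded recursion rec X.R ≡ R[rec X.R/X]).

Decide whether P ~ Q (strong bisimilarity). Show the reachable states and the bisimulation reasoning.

P's transition system — 2 states:
  m0 = rec X. b.(a.a.X)\{a} :: =b=> m1
  m1 = (a.a.(rec X. b.(a.a.X)\{a}))\{a} :: (no moves)
Q's transition system — 2 states:
  n0 = rec X. b.(a.(a.X + 0))\{a} :: =b=> n1
  n1 = (a.(a.(rec X. b.(a.(a.X + 0))\{a}) + 0))\{a} :: (no moves)
Partition-refinement fixed point:
  B0 = {m0, n0}
  B1 = {m1, n1}
m0 ∈ B0, n0 ∈ B0 → same block

YES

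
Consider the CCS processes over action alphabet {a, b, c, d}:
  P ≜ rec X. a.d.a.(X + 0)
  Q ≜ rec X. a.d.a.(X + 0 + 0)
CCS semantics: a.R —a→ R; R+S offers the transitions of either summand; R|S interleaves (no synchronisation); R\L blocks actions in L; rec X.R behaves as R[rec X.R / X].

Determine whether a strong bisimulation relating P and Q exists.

LTS(P): 4 reachable states
  u0 = rec X. a.d.a.(X + 0) :: ··a··> u1
  u1 = d.a.((rec X. a.d.a.(X + 0)) + 0) :: ··d··> u2
  u2 = a.((rec X. a.d.a.(X + 0)) + 0) :: ··a··> u3
  u3 = (rec X. a.d.a.(X + 0)) + 0 :: ··a··> u1
LTS(Q): 4 reachable states
  v0 = rec X. a.d.a.(X + 0 + 0) :: ··a··> v1
  v1 = d.a.((rec X. a.d.a.(X + 0 + 0)) + 0 + 0) :: ··d··> v2
  v2 = a.((rec X. a.d.a.(X + 0 + 0)) + 0 + 0) :: ··a··> v3
  v3 = (rec X. a.d.a.(X + 0 + 0)) + 0 + 0 :: ··a··> v1
Partition-refinement fixed point:
  B0 = {u0, u3, v0, v3}
  B1 = {u1, v1}
  B2 = {u2, v2}
u0 ∈ B0, v0 ∈ B0 → same block

bisimilar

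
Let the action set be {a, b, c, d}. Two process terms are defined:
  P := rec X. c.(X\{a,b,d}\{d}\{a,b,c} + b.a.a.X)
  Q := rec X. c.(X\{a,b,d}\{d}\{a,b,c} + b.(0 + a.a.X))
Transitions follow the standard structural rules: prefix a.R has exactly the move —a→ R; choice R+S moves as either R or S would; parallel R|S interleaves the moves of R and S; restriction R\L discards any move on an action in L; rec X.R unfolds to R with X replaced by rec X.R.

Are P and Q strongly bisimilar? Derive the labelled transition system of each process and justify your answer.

P ~ Q

LTS(P): 4 reachable states
  m0 = rec X. c.(X\{a,b,d}\{d}\{a,b,c} + b.a.a.X) | -c-> m1
  m1 = (rec X. c.(X\{a,b,d}\{d}\{a,b,c} + b.a.a.X))\{a,b,d}\{d}\{a,b,c} + b.a.a.(rec X. c.(X\{a,b,d}\{d}\{a,b,c} + b.a.a.X)) | -b-> m2
  m2 = a.a.(rec X. c.(X\{a,b,d}\{d}\{a,b,c} + b.a.a.X)) | -a-> m3
  m3 = a.(rec X. c.(X\{a,b,d}\{d}\{a,b,c} + b.a.a.X)) | -a-> m0
LTS(Q): 4 reachable states
  n0 = rec X. c.(X\{a,b,d}\{d}\{a,b,c} + b.(0 + a.a.X)) | -c-> n1
  n1 = (rec X. c.(X\{a,b,d}\{d}\{a,b,c} + b.(0 + a.a.X)))\{a,b,d}\{d}\{a,b,c} + b.(0 + a.a.(rec X. c.(X\{a,b,d}\{d}\{a,b,c} + b.(0 + a.a.X)))) | -b-> n2
  n2 = 0 + a.a.(rec X. c.(X\{a,b,d}\{d}\{a,b,c} + b.(0 + a.a.X))) | -a-> n3
  n3 = a.(rec X. c.(X\{a,b,d}\{d}\{a,b,c} + b.(0 + a.a.X))) | -a-> n0
Coarsest stable partition (strong bisimilarity classes):
  B0 = {m0, n0}
  B1 = {m1, n1}
  B2 = {m2, n2}
  B3 = {m3, n3}
m0 ∈ B0, n0 ∈ B0 → same block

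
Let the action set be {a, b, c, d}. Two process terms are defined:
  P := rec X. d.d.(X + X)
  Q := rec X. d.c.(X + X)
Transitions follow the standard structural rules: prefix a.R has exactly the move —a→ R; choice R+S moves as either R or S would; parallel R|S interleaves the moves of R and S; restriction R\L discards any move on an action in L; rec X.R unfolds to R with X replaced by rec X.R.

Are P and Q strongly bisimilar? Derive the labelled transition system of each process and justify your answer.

not bisimilar

LTS(P): 3 reachable states
  s0 = rec X. d.d.(X + X) ⊢ ··d··> s1
  s1 = d.((rec X. d.d.(X + X)) + (rec X. d.d.(X + X))) ⊢ ··d··> s2
  s2 = (rec X. d.d.(X + X)) + (rec X. d.d.(X + X)) ⊢ ··d··> s1
LTS(Q): 3 reachable states
  t0 = rec X. d.c.(X + X) ⊢ ··d··> t1
  t1 = c.((rec X. d.c.(X + X)) + (rec X. d.c.(X + X))) ⊢ ··c··> t2
  t2 = (rec X. d.c.(X + X)) + (rec X. d.c.(X + X)) ⊢ ··d··> t1
Partition-refinement fixed point:
  B0 = {s0, s1, s2}
  B1 = {t0, t2}
  B2 = {t1}
s0 ∈ B0, t0 ∈ B1 → different blocks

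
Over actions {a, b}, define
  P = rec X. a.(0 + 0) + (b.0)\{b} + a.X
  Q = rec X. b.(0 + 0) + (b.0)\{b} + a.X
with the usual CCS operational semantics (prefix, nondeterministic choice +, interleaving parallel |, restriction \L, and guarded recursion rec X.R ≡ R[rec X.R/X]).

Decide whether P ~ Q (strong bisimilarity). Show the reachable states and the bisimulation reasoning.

P's transition system — 2 states:
  u0 = rec X. a.(0 + 0) + (b.0)\{b} + a.X | --a--▸ u0, --a--▸ u1
  u1 = 0 + 0 | ∅
Q's transition system — 2 states:
  v0 = rec X. b.(0 + 0) + (b.0)\{b} + a.X | --a--▸ v0, --b--▸ v1
  v1 = 0 + 0 | ∅
Bisimilarity quotient blocks:
  B0 = {u0}
  B1 = {u1, v1}
  B2 = {v0}
u0 ∈ B0, v0 ∈ B2 → different blocks

NO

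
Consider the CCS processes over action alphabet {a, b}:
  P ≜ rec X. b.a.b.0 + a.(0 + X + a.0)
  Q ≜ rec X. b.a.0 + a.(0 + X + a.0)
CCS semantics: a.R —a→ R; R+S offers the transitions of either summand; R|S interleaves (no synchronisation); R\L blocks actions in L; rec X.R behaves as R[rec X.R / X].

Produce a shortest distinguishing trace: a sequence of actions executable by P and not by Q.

bab

LTS(P): 5 reachable states
  u0 = rec X. b.a.b.0 + a.(0 + X + a.0) → -a-> u1, -b-> u2
  u1 = 0 + (rec X. b.a.b.0 + a.(0 + X + a.0)) + a.0 → -a-> u1, -a-> u3, -b-> u2
  u2 = a.b.0 → -a-> u4
  u3 = 0 → deadlocked
  u4 = b.0 → -b-> u3
LTS(Q): 4 reachable states
  v0 = rec X. b.a.0 + a.(0 + X + a.0) → -a-> v1, -b-> v2
  v1 = 0 + (rec X. b.a.0 + a.(0 + X + a.0)) + a.0 → -a-> v1, -a-> v3, -b-> v2
  v2 = a.0 → -a-> v3
  v3 = 0 → deadlocked
Trace ⟨bab⟩ through P, begin at {u0}:
  step 1 (b): {u2}
  step 2 (a): {u4}
  step 3 (b): {u3}
  P completes σ.
Trace ⟨bab⟩ through Q, begin at {v0}:
  step 1 (b): {v2}
  step 2 (a): {v3}
  step 3 (b): ∅  — Q cannot continue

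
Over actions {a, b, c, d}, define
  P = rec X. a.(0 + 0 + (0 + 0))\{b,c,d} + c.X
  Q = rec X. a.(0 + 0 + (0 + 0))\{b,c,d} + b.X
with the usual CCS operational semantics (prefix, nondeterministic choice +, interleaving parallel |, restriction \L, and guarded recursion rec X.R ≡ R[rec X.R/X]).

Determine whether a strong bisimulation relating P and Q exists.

P ≁ Q

P's transition system — 2 states:
  p0 = rec X. a.(0 + 0 + (0 + 0))\{b,c,d} + c.X has moves ··a··> p1, ··c··> p0
  p1 = (0 + 0 + (0 + 0))\{b,c,d} has moves ∅
Q's transition system — 2 states:
  q0 = rec X. a.(0 + 0 + (0 + 0))\{b,c,d} + b.X has moves ··a··> q1, ··b··> q0
  q1 = (0 + 0 + (0 + 0))\{b,c,d} has moves ∅
Bisimilarity quotient blocks:
  B0 = {p0}
  B1 = {p1, q1}
  B2 = {q0}
p0 ∈ B0, q0 ∈ B2 → different blocks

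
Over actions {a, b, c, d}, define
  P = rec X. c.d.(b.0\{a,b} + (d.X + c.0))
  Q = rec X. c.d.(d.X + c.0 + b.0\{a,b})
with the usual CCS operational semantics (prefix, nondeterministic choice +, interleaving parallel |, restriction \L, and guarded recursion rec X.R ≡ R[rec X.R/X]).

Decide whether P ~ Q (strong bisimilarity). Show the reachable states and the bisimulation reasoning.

P ~ Q

LTS(P): 5 reachable states
  m0 = rec X. c.d.(b.0\{a,b} + (d.X + c.0)) ⊢ =c=> m1
  m1 = d.(b.0\{a,b} + (d.(rec X. c.d.(b.0\{a,b} + (d.X + c.0))) + c.0)) ⊢ =d=> m2
  m2 = b.0\{a,b} + (d.(rec X. c.d.(b.0\{a,b} + (d.X + c.0))) + c.0) ⊢ =b=> m3, =c=> m4, =d=> m0
  m3 = 0\{a,b} ⊢ deadlocked
  m4 = 0 ⊢ deadlocked
LTS(Q): 5 reachable states
  n0 = rec X. c.d.(d.X + c.0 + b.0\{a,b}) ⊢ =c=> n1
  n1 = d.(d.(rec X. c.d.(d.X + c.0 + b.0\{a,b})) + c.0 + b.0\{a,b}) ⊢ =d=> n2
  n2 = d.(rec X. c.d.(d.X + c.0 + b.0\{a,b})) + c.0 + b.0\{a,b} ⊢ =b=> n3, =c=> n4, =d=> n0
  n3 = 0\{a,b} ⊢ deadlocked
  n4 = 0 ⊢ deadlocked
Bisimilarity quotient blocks:
  B0 = {m0, n0}
  B1 = {m1, n1}
  B2 = {m2, n2}
  B3 = {m3, m4, n3, n4}
m0 ∈ B0, n0 ∈ B0 → same block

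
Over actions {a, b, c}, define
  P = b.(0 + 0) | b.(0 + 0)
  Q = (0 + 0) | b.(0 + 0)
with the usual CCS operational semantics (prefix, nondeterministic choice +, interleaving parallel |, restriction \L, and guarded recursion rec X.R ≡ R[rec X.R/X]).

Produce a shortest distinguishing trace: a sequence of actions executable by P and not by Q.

Reachable graph of P (4 states):
  m0 = b.(0 + 0) | b.(0 + 0) → -b-> m1, -b-> m2
  m1 = (0 + 0) | b.(0 + 0) → -b-> m3
  m2 = b.(0 + 0) | (0 + 0) → -b-> m3
  m3 = (0 + 0) | (0 + 0) → ∅
Reachable graph of Q (2 states):
  n0 = (0 + 0) | b.(0 + 0) → -b-> n1
  n1 = (0 + 0) | (0 + 0) → ∅
Executing bb from P (initial set {m0}):
  after b @ step 1: {m1, m2}
  after b @ step 2: {m3}
  ✓ P
Executing bb from Q (initial set {n0}):
  after b @ step 1: {n1}
  after b @ step 2: no successor for Q

bb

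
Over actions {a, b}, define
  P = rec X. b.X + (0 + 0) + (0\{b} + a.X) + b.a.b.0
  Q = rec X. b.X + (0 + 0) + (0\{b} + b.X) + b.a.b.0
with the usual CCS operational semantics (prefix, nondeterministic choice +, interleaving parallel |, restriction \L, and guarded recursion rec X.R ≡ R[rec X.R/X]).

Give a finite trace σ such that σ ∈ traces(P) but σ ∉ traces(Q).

Reachable graph of P (4 states):
  s0 = rec X. b.X + (0 + 0) + (0\{b} + a.X) + b.a.b.0 has moves —a→ s0, —b→ s0, —b→ s1
  s1 = a.b.0 has moves —a→ s2
  s2 = b.0 has moves —b→ s3
  s3 = 0 has moves (no moves)
Reachable graph of Q (4 states):
  t0 = rec X. b.X + (0 + 0) + (0\{b} + b.X) + b.a.b.0 has moves —b→ t0, —b→ t1
  t1 = a.b.0 has moves —a→ t2
  t2 = b.0 has moves —b→ t3
  t3 = 0 has moves (no moves)
Executing a from P (initial set {s0}):
  after a @ step 1: {s0}
  P completes σ.
Executing a from Q (initial set {t0}):
  after a @ step 1: ∅  — Q cannot continue

a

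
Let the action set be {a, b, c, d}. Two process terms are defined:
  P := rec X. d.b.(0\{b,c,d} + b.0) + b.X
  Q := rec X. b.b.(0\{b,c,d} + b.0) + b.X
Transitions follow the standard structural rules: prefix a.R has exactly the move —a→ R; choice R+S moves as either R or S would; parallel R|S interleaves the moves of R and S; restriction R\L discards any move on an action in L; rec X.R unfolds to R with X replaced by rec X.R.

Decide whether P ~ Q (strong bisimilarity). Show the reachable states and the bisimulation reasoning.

not bisimilar

Reachable graph of P (4 states):
  p0 = rec X. d.b.(0\{b,c,d} + b.0) + b.X → -b-> p0, -d-> p1
  p1 = b.(0\{b,c,d} + b.0) → -b-> p2
  p2 = 0\{b,c,d} + b.0 → -b-> p3
  p3 = 0 → deadlocked
Reachable graph of Q (4 states):
  q0 = rec X. b.b.(0\{b,c,d} + b.0) + b.X → -b-> q0, -b-> q1
  q1 = b.(0\{b,c,d} + b.0) → -b-> q2
  q2 = 0\{b,c,d} + b.0 → -b-> q3
  q3 = 0 → deadlocked
Bisimilarity quotient blocks:
  B0 = {p0}
  B1 = {p1, q1}
  B2 = {p2, q2}
  B3 = {p3, q3}
  B4 = {q0}
p0 ∈ B0, q0 ∈ B4 → different blocks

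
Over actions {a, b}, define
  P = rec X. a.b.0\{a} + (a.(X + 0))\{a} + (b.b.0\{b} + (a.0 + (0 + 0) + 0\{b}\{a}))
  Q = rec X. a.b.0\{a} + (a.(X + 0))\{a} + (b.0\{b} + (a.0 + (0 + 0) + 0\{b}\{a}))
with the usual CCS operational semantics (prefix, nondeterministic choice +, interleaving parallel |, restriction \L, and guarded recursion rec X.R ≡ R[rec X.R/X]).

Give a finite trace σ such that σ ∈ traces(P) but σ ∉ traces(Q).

bb

Reachable graph of P (6 states):
  u0 = rec X. a.b.0\{a} + (a.(X + 0))\{a} + (b.b.0\{b} + (a.0 + (0 + 0) + 0\{b}\{a})) ⊢ -a-> u1, -a-> u2, -b-> u3
  u1 = 0 ⊢ stopped
  u2 = b.0\{a} ⊢ -b-> u4
  u3 = b.0\{b} ⊢ -b-> u5
  u4 = 0\{a} ⊢ stopped
  u5 = 0\{b} ⊢ stopped
Reachable graph of Q (5 states):
  v0 = rec X. a.b.0\{a} + (a.(X + 0))\{a} + (b.0\{b} + (a.0 + (0 + 0) + 0\{b}\{a})) ⊢ -a-> v1, -a-> v2, -b-> v3
  v1 = 0 ⊢ stopped
  v2 = b.0\{a} ⊢ -b-> v4
  v3 = 0\{b} ⊢ stopped
  v4 = 0\{a} ⊢ stopped
Run σ = ⟨bb⟩ on P: start {u0}
  after b @ step 1: {u3}
  after b @ step 2: {u5}
  P completes σ.
Run σ = ⟨bb⟩ on Q: start {v0}
  after b @ step 1: {v3}
  after b @ step 2: no successor for Q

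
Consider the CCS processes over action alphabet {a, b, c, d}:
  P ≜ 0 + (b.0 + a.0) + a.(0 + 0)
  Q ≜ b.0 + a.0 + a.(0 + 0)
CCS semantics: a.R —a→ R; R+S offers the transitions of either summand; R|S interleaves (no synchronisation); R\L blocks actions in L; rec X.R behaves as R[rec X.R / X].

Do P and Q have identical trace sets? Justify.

P's transition system — 3 states:
  u0 = 0 + (b.0 + a.0) + a.(0 + 0) → ··a··> u1, ··a··> u2, ··b··> u1
  u1 = 0 → ·
  u2 = 0 + 0 → ·
Q's transition system — 3 states:
  v0 = b.0 + a.0 + a.(0 + 0) → ··a··> v1, ··a··> v2, ··b··> v1
  v1 = 0 → ·
  v2 = 0 + 0 → ·
Partition-refinement fixed point:
  B0 = {u0, v0}
  B1 = {u1, u2, v1, v2}
u0 ∈ B0, v0 ∈ B0 → same block
Bisimilar ⇒ trace-equivalent.

YES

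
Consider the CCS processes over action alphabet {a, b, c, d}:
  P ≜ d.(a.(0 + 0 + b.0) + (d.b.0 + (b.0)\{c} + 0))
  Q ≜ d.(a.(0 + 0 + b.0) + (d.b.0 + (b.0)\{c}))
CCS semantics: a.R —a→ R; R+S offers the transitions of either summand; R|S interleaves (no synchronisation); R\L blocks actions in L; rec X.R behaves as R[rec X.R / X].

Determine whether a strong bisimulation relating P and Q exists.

bisimilar

Reachable graph of P (6 states):
  m0 = d.(a.(0 + 0 + b.0) + (d.b.0 + (b.0)\{c} + 0)) has moves --d--▸ m1
  m1 = a.(0 + 0 + b.0) + (d.b.0 + (b.0)\{c} + 0) has moves --a--▸ m2, --b--▸ m3, --d--▸ m4
  m2 = 0 + 0 + b.0 has moves --b--▸ m5
  m3 = 0\{c} has moves (no moves)
  m4 = b.0 has moves --b--▸ m5
  m5 = 0 has moves (no moves)
Reachable graph of Q (6 states):
  n0 = d.(a.(0 + 0 + b.0) + (d.b.0 + (b.0)\{c})) has moves --d--▸ n1
  n1 = a.(0 + 0 + b.0) + (d.b.0 + (b.0)\{c}) has moves --a--▸ n2, --b--▸ n3, --d--▸ n4
  n2 = 0 + 0 + b.0 has moves --b--▸ n5
  n3 = 0\{c} has moves (no moves)
  n4 = b.0 has moves --b--▸ n5
  n5 = 0 has moves (no moves)
Bisimilarity quotient blocks:
  B0 = {m0, n0}
  B1 = {m1, n1}
  B2 = {m2, m4, n2, n4}
  B3 = {m3, m5, n3, n5}
m0 ∈ B0, n0 ∈ B0 → same block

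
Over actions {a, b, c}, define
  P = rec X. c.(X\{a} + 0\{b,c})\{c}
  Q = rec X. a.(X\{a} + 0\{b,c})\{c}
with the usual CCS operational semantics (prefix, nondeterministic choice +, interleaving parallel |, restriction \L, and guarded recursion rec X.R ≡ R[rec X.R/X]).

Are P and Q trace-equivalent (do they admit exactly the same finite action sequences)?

NO — witness ⟨c⟩

P's transition system — 2 states:
  s0 = rec X. c.(X\{a} + 0\{b,c})\{c} has moves -c-> s1
  s1 = ((rec X. c.(X\{a} + 0\{b,c})\{c})\{a} + 0\{b,c})\{c} has moves (no moves)
Q's transition system — 2 states:
  t0 = rec X. a.(X\{a} + 0\{b,c})\{c} has moves -a-> t1
  t1 = ((rec X. a.(X\{a} + 0\{b,c})\{c})\{a} + 0\{b,c})\{c} has moves (no moves)
Trace ⟨c⟩ through P, begin at {s0}:
  step 1 (c): {s1}
  — P admits the full trace.
Trace ⟨c⟩ through Q, begin at {t0}:
  step 1 (c): ∅ (Q stuck)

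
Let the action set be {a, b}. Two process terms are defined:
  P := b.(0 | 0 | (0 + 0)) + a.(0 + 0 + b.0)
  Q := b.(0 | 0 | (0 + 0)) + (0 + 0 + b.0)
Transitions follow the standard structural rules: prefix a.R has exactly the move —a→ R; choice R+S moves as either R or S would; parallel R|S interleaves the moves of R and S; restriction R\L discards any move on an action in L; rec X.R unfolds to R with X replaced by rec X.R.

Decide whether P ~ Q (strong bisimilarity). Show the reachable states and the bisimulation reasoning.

LTS(P): 4 reachable states
  p0 = b.(0 | 0 | (0 + 0)) + a.(0 + 0 + b.0) :: --a--▸ p1, --b--▸ p2
  p1 = 0 + 0 + b.0 :: --b--▸ p3
  p2 = 0 | 0 | (0 + 0) :: (no moves)
  p3 = 0 :: (no moves)
LTS(Q): 3 reachable states
  q0 = b.(0 | 0 | (0 + 0)) + (0 + 0 + b.0) :: --b--▸ q1, --b--▸ q2
  q1 = 0 :: (no moves)
  q2 = 0 | 0 | (0 + 0) :: (no moves)
Bisimilarity quotient blocks:
  B0 = {p0}
  B1 = {p1, q0}
  B2 = {p2, p3, q1, q2}
p0 ∈ B0, q0 ∈ B1 → different blocks

NO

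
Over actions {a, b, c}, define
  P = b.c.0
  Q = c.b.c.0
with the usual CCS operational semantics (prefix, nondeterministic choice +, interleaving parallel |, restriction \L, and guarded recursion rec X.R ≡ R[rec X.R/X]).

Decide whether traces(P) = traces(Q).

NO — witness ⟨b⟩

P's transition system — 3 states:
  p0 = b.c.0 ⊢ ··b··> p1
  p1 = c.0 ⊢ ··c··> p2
  p2 = 0 ⊢ deadlocked
Q's transition system — 4 states:
  q0 = c.b.c.0 ⊢ ··c··> q1
  q1 = b.c.0 ⊢ ··b··> q2
  q2 = c.0 ⊢ ··c··> q3
  q3 = 0 ⊢ deadlocked
Run σ = ⟨b⟩ on P: start {p0}
  [1] b ⇒ {p1}
  P completes σ.
Run σ = ⟨b⟩ on Q: start {q0}
  [1] b ⇒ no successor for Q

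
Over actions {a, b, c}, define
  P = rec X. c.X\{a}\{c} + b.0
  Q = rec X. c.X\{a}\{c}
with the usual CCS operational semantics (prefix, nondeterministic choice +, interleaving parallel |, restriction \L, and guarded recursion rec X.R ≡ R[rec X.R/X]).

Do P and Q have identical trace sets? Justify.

trace-distinct — witness ⟨b⟩

Reachable graph of P (4 states):
  p0 = rec X. c.X\{a}\{c} + b.0 → -b-> p1, -c-> p2
  p1 = 0 → deadlocked
  p2 = (rec X. c.X\{a}\{c} + b.0)\{a}\{c} → -b-> p3
  p3 = 0\{a}\{c} → deadlocked
Reachable graph of Q (2 states):
  q0 = rec X. c.X\{a}\{c} → -c-> q1
  q1 = (rec X. c.X\{a}\{c})\{a}\{c} → deadlocked
Executing b from P (initial set {p0}):
  step 1 (b): {p1}
  — P admits the full trace.
Executing b from Q (initial set {q0}):
  step 1 (b): no successor for Q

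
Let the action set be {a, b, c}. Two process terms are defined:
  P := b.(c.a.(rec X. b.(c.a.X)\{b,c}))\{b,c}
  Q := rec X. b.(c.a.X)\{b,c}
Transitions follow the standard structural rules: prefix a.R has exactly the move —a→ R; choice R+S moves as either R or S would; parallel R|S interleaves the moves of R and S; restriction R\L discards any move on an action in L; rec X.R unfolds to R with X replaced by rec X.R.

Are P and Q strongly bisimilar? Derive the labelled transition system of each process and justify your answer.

P ~ Q

P's transition system — 2 states:
  m0 = b.(c.a.(rec X. b.(c.a.X)\{b,c}))\{b,c} :: =b=> m1
  m1 = (c.a.(rec X. b.(c.a.X)\{b,c}))\{b,c} :: stopped
Q's transition system — 2 states:
  n0 = rec X. b.(c.a.X)\{b,c} :: =b=> n1
  n1 = (c.a.(rec X. b.(c.a.X)\{b,c}))\{b,c} :: stopped
Bisimilarity quotient blocks:
  B0 = {m0, n0}
  B1 = {m1, n1}
m0 ∈ B0, n0 ∈ B0 → same block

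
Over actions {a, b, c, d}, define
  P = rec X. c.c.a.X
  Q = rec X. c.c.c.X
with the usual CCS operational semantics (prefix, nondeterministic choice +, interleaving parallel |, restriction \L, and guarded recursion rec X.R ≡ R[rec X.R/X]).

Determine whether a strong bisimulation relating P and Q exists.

P ≁ Q

Reachable graph of P (3 states):
  p0 = rec X. c.c.a.X has moves -c-> p1
  p1 = c.a.(rec X. c.c.a.X) has moves -c-> p2
  p2 = a.(rec X. c.c.a.X) has moves -a-> p0
Reachable graph of Q (3 states):
  q0 = rec X. c.c.c.X has moves -c-> q1
  q1 = c.c.(rec X. c.c.c.X) has moves -c-> q2
  q2 = c.(rec X. c.c.c.X) has moves -c-> q0
Bisimilarity quotient blocks:
  B0 = {p0}
  B1 = {p1}
  B2 = {p2}
  B3 = {q0, q1, q2}
p0 ∈ B0, q0 ∈ B3 → different blocks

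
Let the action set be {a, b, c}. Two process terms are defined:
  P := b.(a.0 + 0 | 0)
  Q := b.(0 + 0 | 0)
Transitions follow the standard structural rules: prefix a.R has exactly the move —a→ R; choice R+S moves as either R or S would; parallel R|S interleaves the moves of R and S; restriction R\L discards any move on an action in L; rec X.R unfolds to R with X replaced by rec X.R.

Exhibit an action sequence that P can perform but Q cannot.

LTS(P): 3 reachable states
  s0 = b.(a.0 + 0 | 0) has moves -b-> s1
  s1 = a.0 + 0 | 0 has moves -a-> s2
  s2 = 0 has moves ·
LTS(Q): 2 reachable states
  t0 = b.(0 + 0 | 0) has moves -b-> t1
  t1 = 0 + 0 | 0 has moves ·
Run σ = ⟨ba⟩ on P: start {s0}
  after b @ step 1: {s1}
  after a @ step 2: {s2}
  P completes σ.
Run σ = ⟨ba⟩ on Q: start {t0}
  after b @ step 1: {t1}
  after a @ step 2: ∅  — Q cannot continue

ba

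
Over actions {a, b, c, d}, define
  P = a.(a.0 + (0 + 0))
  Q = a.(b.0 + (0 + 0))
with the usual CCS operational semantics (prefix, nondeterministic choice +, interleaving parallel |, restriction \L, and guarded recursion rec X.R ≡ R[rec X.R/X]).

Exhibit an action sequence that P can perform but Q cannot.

LTS(P): 3 reachable states
  u0 = a.(a.0 + (0 + 0)) :: --a--▸ u1
  u1 = a.0 + (0 + 0) :: --a--▸ u2
  u2 = 0 :: stopped
LTS(Q): 3 reachable states
  v0 = a.(b.0 + (0 + 0)) :: --a--▸ v1
  v1 = b.0 + (0 + 0) :: --b--▸ v2
  v2 = 0 :: stopped
Executing aa from P (initial set {u0}):
  after a @ step 1: {u1}
  after a @ step 2: {u2}
  ✓ P
Executing aa from Q (initial set {v0}):
  after a @ step 1: {v1}
  after a @ step 2: ∅  — Q cannot continue

aa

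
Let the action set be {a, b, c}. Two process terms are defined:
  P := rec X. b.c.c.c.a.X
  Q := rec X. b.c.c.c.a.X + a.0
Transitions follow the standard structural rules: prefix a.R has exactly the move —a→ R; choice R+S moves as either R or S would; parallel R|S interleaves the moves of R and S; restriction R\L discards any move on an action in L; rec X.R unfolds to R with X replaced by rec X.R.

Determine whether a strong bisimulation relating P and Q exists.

LTS(P): 5 reachable states
  u0 = rec X. b.c.c.c.a.X :: -b-> u1
  u1 = c.c.c.a.(rec X. b.c.c.c.a.X) :: -c-> u2
  u2 = c.c.a.(rec X. b.c.c.c.a.X) :: -c-> u3
  u3 = c.a.(rec X. b.c.c.c.a.X) :: -c-> u4
  u4 = a.(rec X. b.c.c.c.a.X) :: -a-> u0
LTS(Q): 6 reachable states
  v0 = rec X. b.c.c.c.a.X + a.0 :: -a-> v1, -b-> v2
  v1 = 0 :: (no moves)
  v2 = c.c.c.a.(rec X. b.c.c.c.a.X + a.0) :: -c-> v3
  v3 = c.c.a.(rec X. b.c.c.c.a.X + a.0) :: -c-> v4
  v4 = c.a.(rec X. b.c.c.c.a.X + a.0) :: -c-> v5
  v5 = a.(rec X. b.c.c.c.a.X + a.0) :: -a-> v0
Bisimilarity quotient blocks:
  B0 = {u0}
  B1 = {u1}
  B2 = {u2}
  B3 = {u3}
  B4 = {u4}
  B5 = {v0}
  B6 = {v2}
  B7 = {v3}
  B8 = {v4}
  B9 = {v5}
  B10 = {v1}
u0 ∈ B0, v0 ∈ B5 → different blocks

P ≁ Q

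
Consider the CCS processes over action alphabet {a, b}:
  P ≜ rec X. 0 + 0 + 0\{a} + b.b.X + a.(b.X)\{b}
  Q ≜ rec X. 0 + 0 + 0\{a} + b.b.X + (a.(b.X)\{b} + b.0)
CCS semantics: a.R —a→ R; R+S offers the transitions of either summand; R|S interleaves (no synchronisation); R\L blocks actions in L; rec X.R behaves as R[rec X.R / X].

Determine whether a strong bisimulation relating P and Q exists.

P ≁ Q

P's transition system — 3 states:
  p0 = rec X. 0 + 0 + 0\{a} + b.b.X + a.(b.X)\{b} :: —a→ p1, —b→ p2
  p1 = (b.(rec X. 0 + 0 + 0\{a} + b.b.X + a.(b.X)\{b}))\{b} :: deadlocked
  p2 = b.(rec X. 0 + 0 + 0\{a} + b.b.X + a.(b.X)\{b}) :: —b→ p0
Q's transition system — 4 states:
  q0 = rec X. 0 + 0 + 0\{a} + b.b.X + (a.(b.X)\{b} + b.0) :: —a→ q1, —b→ q2, —b→ q3
  q1 = (b.(rec X. 0 + 0 + 0\{a} + b.b.X + (a.(b.X)\{b} + b.0)))\{b} :: deadlocked
  q2 = 0 :: deadlocked
  q3 = b.(rec X. 0 + 0 + 0\{a} + b.b.X + (a.(b.X)\{b} + b.0)) :: —b→ q0
Coarsest stable partition (strong bisimilarity classes):
  B0 = {p0}
  B1 = {p2}
  B2 = {p1, q1, q2}
  B3 = {q0}
  B4 = {q3}
p0 ∈ B0, q0 ∈ B3 → different blocks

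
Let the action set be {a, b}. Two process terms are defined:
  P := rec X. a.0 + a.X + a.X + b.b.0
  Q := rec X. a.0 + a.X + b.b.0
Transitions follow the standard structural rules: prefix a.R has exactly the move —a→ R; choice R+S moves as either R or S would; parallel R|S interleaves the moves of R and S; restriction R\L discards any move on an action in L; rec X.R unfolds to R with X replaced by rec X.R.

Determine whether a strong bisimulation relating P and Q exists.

P's transition system — 3 states:
  u0 = rec X. a.0 + a.X + a.X + b.b.0 has moves ··a··> u0, ··a··> u1, ··b··> u2
  u1 = 0 has moves (no moves)
  u2 = b.0 has moves ··b··> u1
Q's transition system — 3 states:
  v0 = rec X. a.0 + a.X + b.b.0 has moves ··a··> v0, ··a··> v1, ··b··> v2
  v1 = 0 has moves (no moves)
  v2 = b.0 has moves ··b··> v1
Bisimilarity quotient blocks:
  B0 = {u0, v0}
  B1 = {u1, v1}
  B2 = {u2, v2}
u0 ∈ B0, v0 ∈ B0 → same block

P ~ Q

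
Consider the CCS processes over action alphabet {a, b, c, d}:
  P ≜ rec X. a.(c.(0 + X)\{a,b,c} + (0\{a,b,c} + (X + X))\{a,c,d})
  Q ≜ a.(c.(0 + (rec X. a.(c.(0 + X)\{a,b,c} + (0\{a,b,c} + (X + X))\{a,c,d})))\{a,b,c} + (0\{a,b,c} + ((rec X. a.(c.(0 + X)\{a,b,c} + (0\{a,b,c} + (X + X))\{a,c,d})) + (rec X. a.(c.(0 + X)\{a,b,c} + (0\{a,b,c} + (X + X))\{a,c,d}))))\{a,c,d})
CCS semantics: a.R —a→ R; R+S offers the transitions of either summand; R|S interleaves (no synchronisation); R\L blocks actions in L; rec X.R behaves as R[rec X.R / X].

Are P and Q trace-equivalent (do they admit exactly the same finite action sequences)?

trace-equivalent

LTS(P): 3 reachable states
  u0 = rec X. a.(c.(0 + X)\{a,b,c} + (0\{a,b,c} + (X + X))\{a,c,d}) | ··a··> u1
  u1 = c.(0 + (rec X. a.(c.(0 + X)\{a,b,c} + (0\{a,b,c} + (X + X))\{a,c,d})))\{a,b,c} + (0\{a,b,c} + ((rec X. a.(c.(0 + X)\{a,b,c} + (0\{a,b,c} + (X + X))\{a,c,d})) + (rec X. a.(c.(0 + X)\{a,b,c} + (0\{a,b,c} + (X + X))\{a,c,d}))))\{a,c,d} | ··c··> u2
  u2 = (0 + (rec X. a.(c.(0 + X)\{a,b,c} + (0\{a,b,c} + (X + X))\{a,c,d})))\{a,b,c} | stopped
LTS(Q): 3 reachable states
  v0 = a.(c.(0 + (rec X. a.(c.(0 + X)\{a,b,c} + (0\{a,b,c} + (X + X))\{a,c,d})))\{a,b,c} + (0\{a,b,c} + ((rec X. a.(c.(0 + X)\{a,b,c} + (0\{a,b,c} + (X + X))\{a,c,d})) + (rec X. a.(c.(0 + X)\{a,b,c} + (0\{a,b,c} + (X + X))\{a,c,d}))))\{a,c,d}) | ··a··> v1
  v1 = c.(0 + (rec X. a.(c.(0 + X)\{a,b,c} + (0\{a,b,c} + (X + X))\{a,c,d})))\{a,b,c} + (0\{a,b,c} + ((rec X. a.(c.(0 + X)\{a,b,c} + (0\{a,b,c} + (X + X))\{a,c,d})) + (rec X. a.(c.(0 + X)\{a,b,c} + (0\{a,b,c} + (X + X))\{a,c,d}))))\{a,c,d} | ··c··> v2
  v2 = (0 + (rec X. a.(c.(0 + X)\{a,b,c} + (0\{a,b,c} + (X + X))\{a,c,d})))\{a,b,c} | stopped
Bisimilarity quotient blocks:
  B0 = {u0, v0}
  B1 = {u1, v1}
  B2 = {u2, v2}
u0 ∈ B0, v0 ∈ B0 → same block
Bisimilar ⇒ trace-equivalent.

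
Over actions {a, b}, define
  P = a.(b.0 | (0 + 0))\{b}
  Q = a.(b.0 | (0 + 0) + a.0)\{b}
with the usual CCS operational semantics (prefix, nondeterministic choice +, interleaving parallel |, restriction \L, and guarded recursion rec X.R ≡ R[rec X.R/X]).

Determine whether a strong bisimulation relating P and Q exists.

not bisimilar

Reachable graph of P (2 states):
  s0 = a.(b.0 | (0 + 0))\{b} → =a=> s1
  s1 = (b.0 | (0 + 0))\{b} → ·
Reachable graph of Q (3 states):
  t0 = a.(b.0 | (0 + 0) + a.0)\{b} → =a=> t1
  t1 = (b.0 | (0 + 0) + a.0)\{b} → =a=> t2
  t2 = 0\{b} → ·
Bisimilarity quotient blocks:
  B0 = {s0, t1}
  B1 = {s1, t2}
  B2 = {t0}
s0 ∈ B0, t0 ∈ B2 → different blocks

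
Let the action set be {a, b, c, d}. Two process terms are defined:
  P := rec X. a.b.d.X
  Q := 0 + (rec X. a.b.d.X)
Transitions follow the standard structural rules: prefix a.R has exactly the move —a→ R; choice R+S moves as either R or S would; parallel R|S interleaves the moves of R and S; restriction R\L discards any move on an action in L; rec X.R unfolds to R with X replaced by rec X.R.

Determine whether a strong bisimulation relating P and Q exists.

LTS(P): 3 reachable states
  m0 = rec X. a.b.d.X has moves ··a··> m1
  m1 = b.d.(rec X. a.b.d.X) has moves ··b··> m2
  m2 = d.(rec X. a.b.d.X) has moves ··d··> m0
LTS(Q): 4 reachable states
  n0 = 0 + (rec X. a.b.d.X) has moves ··a··> n1
  n1 = b.d.(rec X. a.b.d.X) has moves ··b··> n2
  n2 = d.(rec X. a.b.d.X) has moves ··d··> n3
  n3 = rec X. a.b.d.X has moves ··a··> n1
Bisimilarity quotient blocks:
  B0 = {m0, n0, n3}
  B1 = {m1, n1}
  B2 = {m2, n2}
m0 ∈ B0, n0 ∈ B0 → same block

bisimilar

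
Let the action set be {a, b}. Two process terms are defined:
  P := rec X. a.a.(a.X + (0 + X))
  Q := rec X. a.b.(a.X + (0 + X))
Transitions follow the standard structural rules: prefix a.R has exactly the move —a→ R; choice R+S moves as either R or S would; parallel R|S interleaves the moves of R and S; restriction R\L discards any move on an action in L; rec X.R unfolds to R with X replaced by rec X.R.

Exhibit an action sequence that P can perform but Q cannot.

aa

Reachable graph of P (3 states):
  u0 = rec X. a.a.(a.X + (0 + X)) has moves --a--▸ u1
  u1 = a.(a.(rec X. a.a.(a.X + (0 + X))) + (0 + (rec X. a.a.(a.X + (0 + X))))) has moves --a--▸ u2
  u2 = a.(rec X. a.a.(a.X + (0 + X))) + (0 + (rec X. a.a.(a.X + (0 + X)))) has moves --a--▸ u0, --a--▸ u1
Reachable graph of Q (3 states):
  v0 = rec X. a.b.(a.X + (0 + X)) has moves --a--▸ v1
  v1 = b.(a.(rec X. a.b.(a.X + (0 + X))) + (0 + (rec X. a.b.(a.X + (0 + X))))) has moves --b--▸ v2
  v2 = a.(rec X. a.b.(a.X + (0 + X))) + (0 + (rec X. a.b.(a.X + (0 + X)))) has moves --a--▸ v0, --a--▸ v1
Run σ = ⟨aa⟩ on P: start {u0}
  [1] a ⇒ {u1}
  [2] a ⇒ {u2}
  ✓ P
Run σ = ⟨aa⟩ on Q: start {v0}
  [1] a ⇒ {v1}
  [2] a ⇒ ∅  — Q cannot continue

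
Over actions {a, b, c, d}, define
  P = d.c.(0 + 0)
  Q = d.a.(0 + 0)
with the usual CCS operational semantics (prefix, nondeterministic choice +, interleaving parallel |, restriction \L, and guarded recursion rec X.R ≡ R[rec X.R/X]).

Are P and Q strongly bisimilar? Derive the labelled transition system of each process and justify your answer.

P's transition system — 3 states:
  m0 = d.c.(0 + 0) | =d=> m1
  m1 = c.(0 + 0) | =c=> m2
  m2 = 0 + 0 | ·
Q's transition system — 3 states:
  n0 = d.a.(0 + 0) | =d=> n1
  n1 = a.(0 + 0) | =a=> n2
  n2 = 0 + 0 | ·
Bisimilarity quotient blocks:
  B0 = {m0}
  B1 = {m1}
  B2 = {m2, n2}
  B3 = {n0}
  B4 = {n1}
m0 ∈ B0, n0 ∈ B3 → different blocks

NO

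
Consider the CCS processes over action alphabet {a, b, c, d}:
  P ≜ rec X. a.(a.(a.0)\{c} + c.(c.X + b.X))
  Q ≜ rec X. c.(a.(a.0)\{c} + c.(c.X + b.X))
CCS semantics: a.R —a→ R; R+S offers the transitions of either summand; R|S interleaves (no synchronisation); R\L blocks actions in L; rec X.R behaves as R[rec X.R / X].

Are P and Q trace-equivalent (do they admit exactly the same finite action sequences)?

NO — witness ⟨a⟩

P's transition system — 5 states:
  p0 = rec X. a.(a.(a.0)\{c} + c.(c.X + b.X)) | --a--▸ p1
  p1 = a.(a.0)\{c} + c.(c.(rec X. a.(a.(a.0)\{c} + c.(c.X + b.X))) + b.(rec X. a.(a.(a.0)\{c} + c.(c.X + b.X)))) | --a--▸ p2, --c--▸ p3
  p2 = (a.0)\{c} | --a--▸ p4
  p3 = c.(rec X. a.(a.(a.0)\{c} + c.(c.X + b.X))) + b.(rec X. a.(a.(a.0)\{c} + c.(c.X + b.X))) | --b--▸ p0, --c--▸ p0
  p4 = 0\{c} | deadlocked
Q's transition system — 5 states:
  q0 = rec X. c.(a.(a.0)\{c} + c.(c.X + b.X)) | --c--▸ q1
  q1 = a.(a.0)\{c} + c.(c.(rec X. c.(a.(a.0)\{c} + c.(c.X + b.X))) + b.(rec X. c.(a.(a.0)\{c} + c.(c.X + b.X)))) | --a--▸ q2, --c--▸ q3
  q2 = (a.0)\{c} | --a--▸ q4
  q3 = c.(rec X. c.(a.(a.0)\{c} + c.(c.X + b.X))) + b.(rec X. c.(a.(a.0)\{c} + c.(c.X + b.X))) | --b--▸ q0, --c--▸ q0
  q4 = 0\{c} | deadlocked
Trace ⟨a⟩ through P, begin at {p0}:
  [1] a ⇒ {p1}
  ✓ P
Trace ⟨a⟩ through Q, begin at {q0}:
  [1] a ⇒ ∅  — Q cannot continue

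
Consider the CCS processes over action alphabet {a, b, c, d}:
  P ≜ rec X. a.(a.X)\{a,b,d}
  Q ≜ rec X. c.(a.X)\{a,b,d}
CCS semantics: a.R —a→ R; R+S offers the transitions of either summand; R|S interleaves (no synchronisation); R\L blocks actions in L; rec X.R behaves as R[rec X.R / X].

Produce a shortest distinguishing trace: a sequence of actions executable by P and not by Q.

a

LTS(P): 2 reachable states
  p0 = rec X. a.(a.X)\{a,b,d} | -a-> p1
  p1 = (a.(rec X. a.(a.X)\{a,b,d}))\{a,b,d} | deadlocked
LTS(Q): 2 reachable states
  q0 = rec X. c.(a.X)\{a,b,d} | -c-> q1
  q1 = (a.(rec X. c.(a.X)\{a,b,d}))\{a,b,d} | deadlocked
Run σ = ⟨a⟩ on P: start {p0}
  [1] a ⇒ {p1}
  ✓ P
Run σ = ⟨a⟩ on Q: start {q0}
  [1] a ⇒ no successor for Q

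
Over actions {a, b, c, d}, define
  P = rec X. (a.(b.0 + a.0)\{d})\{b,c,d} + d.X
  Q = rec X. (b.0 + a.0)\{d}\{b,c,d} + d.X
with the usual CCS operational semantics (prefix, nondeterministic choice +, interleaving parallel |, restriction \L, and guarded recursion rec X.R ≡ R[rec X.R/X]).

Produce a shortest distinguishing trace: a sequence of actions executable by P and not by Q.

aa

Reachable graph of P (3 states):
  m0 = rec X. (a.(b.0 + a.0)\{d})\{b,c,d} + d.X ⊢ —a→ m1, —d→ m0
  m1 = (b.0 + a.0)\{d}\{b,c,d} ⊢ —a→ m2
  m2 = 0\{d}\{b,c,d} ⊢ ·
Reachable graph of Q (2 states):
  n0 = rec X. (b.0 + a.0)\{d}\{b,c,d} + d.X ⊢ —a→ n1, —d→ n0
  n1 = 0\{d}\{b,c,d} ⊢ ·
Run σ = ⟨aa⟩ on P: start {m0}
  [1] a ⇒ {m1}
  [2] a ⇒ {m2}
  — P admits the full trace.
Run σ = ⟨aa⟩ on Q: start {n0}
  [1] a ⇒ {n1}
  [2] a ⇒ ∅ (Q stuck)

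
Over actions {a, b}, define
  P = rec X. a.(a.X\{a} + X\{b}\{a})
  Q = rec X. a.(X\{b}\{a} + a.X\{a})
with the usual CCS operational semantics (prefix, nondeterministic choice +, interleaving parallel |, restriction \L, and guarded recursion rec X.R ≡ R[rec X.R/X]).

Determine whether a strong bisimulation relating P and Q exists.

YES

Reachable graph of P (3 states):
  s0 = rec X. a.(a.X\{a} + X\{b}\{a}) has moves ··a··> s1
  s1 = a.(rec X. a.(a.X\{a} + X\{b}\{a}))\{a} + (rec X. a.(a.X\{a} + X\{b}\{a}))\{b}\{a} has moves ··a··> s2
  s2 = (rec X. a.(a.X\{a} + X\{b}\{a}))\{a} has moves (no moves)
Reachable graph of Q (3 states):
  t0 = rec X. a.(X\{b}\{a} + a.X\{a}) has moves ··a··> t1
  t1 = (rec X. a.(X\{b}\{a} + a.X\{a}))\{b}\{a} + a.(rec X. a.(X\{b}\{a} + a.X\{a}))\{a} has moves ··a··> t2
  t2 = (rec X. a.(X\{b}\{a} + a.X\{a}))\{a} has moves (no moves)
Partition-refinement fixed point:
  B0 = {s0, t0}
  B1 = {s1, t1}
  B2 = {s2, t2}
s0 ∈ B0, t0 ∈ B0 → same block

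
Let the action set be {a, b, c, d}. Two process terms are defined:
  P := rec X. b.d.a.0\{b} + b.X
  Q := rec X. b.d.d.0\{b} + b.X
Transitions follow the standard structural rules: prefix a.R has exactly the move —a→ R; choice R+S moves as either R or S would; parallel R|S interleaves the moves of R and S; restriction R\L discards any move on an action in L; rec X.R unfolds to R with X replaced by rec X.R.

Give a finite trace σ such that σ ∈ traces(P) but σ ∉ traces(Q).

Reachable graph of P (4 states):
  p0 = rec X. b.d.a.0\{b} + b.X → =b=> p0, =b=> p1
  p1 = d.a.0\{b} → =d=> p2
  p2 = a.0\{b} → =a=> p3
  p3 = 0\{b} → ∅
Reachable graph of Q (4 states):
  q0 = rec X. b.d.d.0\{b} + b.X → =b=> q0, =b=> q1
  q1 = d.d.0\{b} → =d=> q2
  q2 = d.0\{b} → =d=> q3
  q3 = 0\{b} → ∅
Trace ⟨bda⟩ through P, begin at {p0}:
  after b @ step 1: {p0, p1}
  after d @ step 2: {p2}
  after a @ step 3: {p3}
  P completes σ.
Trace ⟨bda⟩ through Q, begin at {q0}:
  after b @ step 1: {q0, q1}
  after d @ step 2: {q2}
  after a @ step 3: ∅  — Q cannot continue

bda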